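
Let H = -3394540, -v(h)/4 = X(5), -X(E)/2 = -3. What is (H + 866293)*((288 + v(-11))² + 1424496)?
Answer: -3777686441424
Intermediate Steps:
X(E) = 6 (X(E) = -2*(-3) = 6)
v(h) = -24 (v(h) = -4*6 = -24)
(H + 866293)*((288 + v(-11))² + 1424496) = (-3394540 + 866293)*((288 - 24)² + 1424496) = -2528247*(264² + 1424496) = -2528247*(69696 + 1424496) = -2528247*1494192 = -3777686441424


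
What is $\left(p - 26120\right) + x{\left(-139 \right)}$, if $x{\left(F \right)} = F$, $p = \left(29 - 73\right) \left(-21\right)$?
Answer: $-25335$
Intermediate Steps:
$p = 924$ ($p = \left(-44\right) \left(-21\right) = 924$)
$\left(p - 26120\right) + x{\left(-139 \right)} = \left(924 - 26120\right) - 139 = -25196 - 139 = -25335$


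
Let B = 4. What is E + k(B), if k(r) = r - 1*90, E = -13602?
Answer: -13688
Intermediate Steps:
k(r) = -90 + r (k(r) = r - 90 = -90 + r)
E + k(B) = -13602 + (-90 + 4) = -13602 - 86 = -13688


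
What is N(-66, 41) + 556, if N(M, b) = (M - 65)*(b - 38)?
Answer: 163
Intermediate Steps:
N(M, b) = (-65 + M)*(-38 + b)
N(-66, 41) + 556 = (2470 - 65*41 - 38*(-66) - 66*41) + 556 = (2470 - 2665 + 2508 - 2706) + 556 = -393 + 556 = 163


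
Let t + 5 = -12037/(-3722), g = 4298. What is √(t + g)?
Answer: √59516949926/3722 ≈ 65.546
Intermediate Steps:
t = -6573/3722 (t = -5 - 12037/(-3722) = -5 - 12037*(-1/3722) = -5 + 12037/3722 = -6573/3722 ≈ -1.7660)
√(t + g) = √(-6573/3722 + 4298) = √(15990583/3722) = √59516949926/3722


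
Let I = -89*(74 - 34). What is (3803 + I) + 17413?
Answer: 17656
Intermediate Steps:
I = -3560 (I = -89*40 = -3560)
(3803 + I) + 17413 = (3803 - 3560) + 17413 = 243 + 17413 = 17656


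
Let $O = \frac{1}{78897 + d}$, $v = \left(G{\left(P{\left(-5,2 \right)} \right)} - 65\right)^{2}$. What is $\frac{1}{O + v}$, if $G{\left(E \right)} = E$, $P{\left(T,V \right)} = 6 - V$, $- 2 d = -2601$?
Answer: $\frac{160395}{596829797} \approx 0.00026874$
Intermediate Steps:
$d = \frac{2601}{2}$ ($d = \left(- \frac{1}{2}\right) \left(-2601\right) = \frac{2601}{2} \approx 1300.5$)
$v = 3721$ ($v = \left(\left(6 - 2\right) - 65\right)^{2} = \left(4 - 65\right)^{2} = \left(-61\right)^{2} = 3721$)
$O = \frac{2}{160395}$ ($O = \frac{1}{78897 + \frac{2601}{2}} = \frac{1}{\frac{160395}{2}} = \frac{2}{160395} \approx 1.2469 \cdot 10^{-5}$)
$\frac{1}{O + v} = \frac{1}{\frac{2}{160395} + 3721} = \frac{1}{\frac{596829797}{160395}} = \frac{160395}{596829797}$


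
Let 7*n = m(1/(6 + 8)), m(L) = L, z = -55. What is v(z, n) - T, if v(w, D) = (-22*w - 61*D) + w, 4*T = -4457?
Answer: 444651/196 ≈ 2268.6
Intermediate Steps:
T = -4457/4 (T = (¼)*(-4457) = -4457/4 ≈ -1114.3)
n = 1/98 (n = 1/(7*(6 + 8)) = (⅐)/14 = (⅐)*(1/14) = 1/98 ≈ 0.010204)
v(w, D) = -61*D - 21*w (v(w, D) = (-61*D - 22*w) + w = -61*D - 21*w)
v(z, n) - T = (-61*1/98 - 21*(-55)) - 1*(-4457/4) = (-61/98 + 1155) + 4457/4 = 113129/98 + 4457/4 = 444651/196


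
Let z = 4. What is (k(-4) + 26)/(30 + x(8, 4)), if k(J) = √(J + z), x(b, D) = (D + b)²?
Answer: 13/87 ≈ 0.14943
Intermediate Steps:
k(J) = √(4 + J) (k(J) = √(J + 4) = √(4 + J))
(k(-4) + 26)/(30 + x(8, 4)) = (√(4 - 4) + 26)/(30 + (4 + 8)²) = (√0 + 26)/(30 + 12²) = (0 + 26)/(30 + 144) = 26/174 = (1/174)*26 = 13/87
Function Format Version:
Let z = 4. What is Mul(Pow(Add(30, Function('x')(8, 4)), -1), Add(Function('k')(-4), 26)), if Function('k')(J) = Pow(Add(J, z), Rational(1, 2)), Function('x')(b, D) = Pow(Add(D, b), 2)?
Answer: Rational(13, 87) ≈ 0.14943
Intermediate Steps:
Function('k')(J) = Pow(Add(4, J), Rational(1, 2)) (Function('k')(J) = Pow(Add(J, 4), Rational(1, 2)) = Pow(Add(4, J), Rational(1, 2)))
Mul(Pow(Add(30, Function('x')(8, 4)), -1), Add(Function('k')(-4), 26)) = Mul(Pow(Add(30, Pow(Add(4, 8), 2)), -1), Add(Pow(Add(4, -4), Rational(1, 2)), 26)) = Mul(Pow(Add(30, Pow(12, 2)), -1), Add(Pow(0, Rational(1, 2)), 26)) = Mul(Pow(Add(30, 144), -1), Add(0, 26)) = Mul(Pow(174, -1), 26) = Mul(Rational(1, 174), 26) = Rational(13, 87)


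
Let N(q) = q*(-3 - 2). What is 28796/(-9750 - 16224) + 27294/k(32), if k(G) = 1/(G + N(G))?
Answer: -45371813182/12987 ≈ -3.4936e+6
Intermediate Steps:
N(q) = -5*q (N(q) = q*(-5) = -5*q)
k(G) = -1/(4*G) (k(G) = 1/(G - 5*G) = 1/(-4*G) = -1/(4*G))
28796/(-9750 - 16224) + 27294/k(32) = 28796/(-9750 - 16224) + 27294/((-¼/32)) = 28796/(-25974) + 27294/((-¼*1/32)) = 28796*(-1/25974) + 27294/(-1/128) = -14398/12987 + 27294*(-128) = -14398/12987 - 3493632 = -45371813182/12987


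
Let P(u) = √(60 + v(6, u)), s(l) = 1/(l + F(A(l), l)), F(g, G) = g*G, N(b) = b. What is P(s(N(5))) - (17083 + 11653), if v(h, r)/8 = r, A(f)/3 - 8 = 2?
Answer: -28736 + 2*√360685/155 ≈ -28728.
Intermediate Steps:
A(f) = 30 (A(f) = 24 + 3*2 = 24 + 6 = 30)
v(h, r) = 8*r
F(g, G) = G*g
s(l) = 1/(31*l) (s(l) = 1/(l + l*30) = 1/(l + 30*l) = 1/(31*l))
P(u) = √(60 + 8*u)
P(s(N(5))) - (17083 + 11653) = 2*√(15 + 2*((1/31)/5)) - (17083 + 11653) = 2*√(15 + 2*((1/31)*(⅕))) - 1*28736 = 2*√(15 + 2*(1/155)) - 28736 = 2*√(15 + 2/155) - 28736 = 2*√(2327/155) - 28736 = 2*(√360685/155) - 28736 = 2*√360685/155 - 28736 = -28736 + 2*√360685/155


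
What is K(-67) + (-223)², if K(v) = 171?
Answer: 49900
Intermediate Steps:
K(-67) + (-223)² = 171 + (-223)² = 171 + 49729 = 49900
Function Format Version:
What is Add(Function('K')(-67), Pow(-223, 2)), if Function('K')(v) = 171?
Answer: 49900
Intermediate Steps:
Add(Function('K')(-67), Pow(-223, 2)) = Add(171, Pow(-223, 2)) = Add(171, 49729) = 49900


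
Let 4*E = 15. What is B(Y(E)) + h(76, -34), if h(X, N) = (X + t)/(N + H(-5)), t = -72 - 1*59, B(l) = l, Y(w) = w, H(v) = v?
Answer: 805/156 ≈ 5.1603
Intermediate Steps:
E = 15/4 (E = (¼)*15 = 15/4 ≈ 3.7500)
t = -131 (t = -72 - 59 = -131)
h(X, N) = (-131 + X)/(-5 + N) (h(X, N) = (X - 131)/(N - 5) = (-131 + X)/(-5 + N))
B(Y(E)) + h(76, -34) = 15/4 + (-131 + 76)/(-5 - 34) = 15/4 - 55/(-39) = 15/4 - 1/39*(-55) = 15/4 + 55/39 = 805/156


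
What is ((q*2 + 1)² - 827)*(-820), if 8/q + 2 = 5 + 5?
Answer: 670760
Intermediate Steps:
q = 1 (q = 8/(-2 + (5 + 5)) = 8/(-2 + 10) = 8/8 = 8*(⅛) = 1)
((q*2 + 1)² - 827)*(-820) = ((1*2 + 1)² - 827)*(-820) = ((2 + 1)² - 827)*(-820) = (3² - 827)*(-820) = (9 - 827)*(-820) = -818*(-820) = 670760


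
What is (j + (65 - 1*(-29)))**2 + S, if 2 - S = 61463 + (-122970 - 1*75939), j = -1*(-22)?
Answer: 150904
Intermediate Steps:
j = 22
S = 137448 (S = 2 - (61463 + (-122970 - 1*75939)) = 2 - (61463 + (-122970 - 75939)) = 2 - (61463 - 198909) = 2 - 1*(-137446) = 2 + 137446 = 137448)
(j + (65 - 1*(-29)))**2 + S = (22 + (65 - 1*(-29)))**2 + 137448 = (22 + (65 + 29))**2 + 137448 = (22 + 94)**2 + 137448 = 116**2 + 137448 = 13456 + 137448 = 150904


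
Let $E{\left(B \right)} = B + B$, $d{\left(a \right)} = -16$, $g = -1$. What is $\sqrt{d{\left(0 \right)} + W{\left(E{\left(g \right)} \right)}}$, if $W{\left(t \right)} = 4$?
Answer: $2 i \sqrt{3} \approx 3.4641 i$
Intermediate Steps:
$E{\left(B \right)} = 2 B$
$\sqrt{d{\left(0 \right)} + W{\left(E{\left(g \right)} \right)}} = \sqrt{-16 + 4} = \sqrt{-12} = 2 i \sqrt{3}$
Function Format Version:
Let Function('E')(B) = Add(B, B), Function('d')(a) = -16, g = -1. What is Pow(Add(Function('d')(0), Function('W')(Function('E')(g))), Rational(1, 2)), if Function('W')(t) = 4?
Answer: Mul(2, I, Pow(3, Rational(1, 2))) ≈ Mul(3.4641, I)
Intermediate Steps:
Function('E')(B) = Mul(2, B)
Pow(Add(Function('d')(0), Function('W')(Function('E')(g))), Rational(1, 2)) = Pow(Add(-16, 4), Rational(1, 2)) = Pow(-12, Rational(1, 2)) = Mul(2, I, Pow(3, Rational(1, 2)))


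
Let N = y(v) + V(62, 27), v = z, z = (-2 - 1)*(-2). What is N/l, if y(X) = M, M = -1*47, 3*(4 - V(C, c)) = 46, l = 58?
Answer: -175/174 ≈ -1.0057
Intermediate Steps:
z = 6 (z = -3*(-2) = 6)
V(C, c) = -34/3 (V(C, c) = 4 - ⅓*46 = 4 - 46/3 = -34/3)
v = 6
M = -47
y(X) = -47
N = -175/3 (N = -47 - 34/3 = -175/3 ≈ -58.333)
N/l = -175/3/58 = -175/3*1/58 = -175/174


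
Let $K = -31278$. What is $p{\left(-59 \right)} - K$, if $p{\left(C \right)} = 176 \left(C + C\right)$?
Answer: $10510$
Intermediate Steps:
$p{\left(C \right)} = 352 C$ ($p{\left(C \right)} = 176 \cdot 2 C = 352 C$)
$p{\left(-59 \right)} - K = 352 \left(-59\right) - -31278 = -20768 + 31278 = 10510$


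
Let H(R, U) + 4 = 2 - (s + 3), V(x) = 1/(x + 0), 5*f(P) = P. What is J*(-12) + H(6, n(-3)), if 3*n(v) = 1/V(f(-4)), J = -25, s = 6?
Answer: 289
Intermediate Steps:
f(P) = P/5
V(x) = 1/x
n(v) = -4/15 (n(v) = 1/(3*(1/((⅕)*(-4)))) = 1/(3*(1/(-⅘))) = 1/(3*(-5/4)) = (⅓)*(-⅘) = -4/15)
H(R, U) = -11 (H(R, U) = -4 + (2 - (6 + 3)) = -4 + (2 - 1*9) = -4 + (2 - 9) = -4 - 7 = -11)
J*(-12) + H(6, n(-3)) = -25*(-12) - 11 = 300 - 11 = 289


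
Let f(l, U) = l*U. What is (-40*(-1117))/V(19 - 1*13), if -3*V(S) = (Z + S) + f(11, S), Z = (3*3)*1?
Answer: -44680/27 ≈ -1654.8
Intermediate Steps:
f(l, U) = U*l
Z = 9 (Z = 9*1 = 9)
V(S) = -3 - 4*S (V(S) = -((9 + S) + S*11)/3 = -((9 + S) + 11*S)/3 = -(9 + 12*S)/3 = -3 - 4*S)
(-40*(-1117))/V(19 - 1*13) = (-40*(-1117))/(-3 - 4*(19 - 1*13)) = 44680/(-3 - 4*(19 - 13)) = 44680/(-3 - 4*6) = 44680/(-3 - 24) = 44680/(-27) = 44680*(-1/27) = -44680/27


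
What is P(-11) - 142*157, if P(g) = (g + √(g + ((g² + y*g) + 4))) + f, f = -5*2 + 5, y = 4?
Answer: -22310 + √70 ≈ -22302.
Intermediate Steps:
f = -5 (f = -10 + 5 = -5)
P(g) = -5 + g + √(4 + g² + 5*g) (P(g) = (g + √(g + ((g² + 4*g) + 4))) - 5 = (g + √(g + (4 + g² + 4*g))) - 5 = (g + √(4 + g² + 5*g)) - 5 = -5 + g + √(4 + g² + 5*g))
P(-11) - 142*157 = (-5 - 11 + √(4 + (-11)² + 5*(-11))) - 142*157 = (-5 - 11 + √(4 + 121 - 55)) - 22294 = (-5 - 11 + √70) - 22294 = (-16 + √70) - 22294 = -22310 + √70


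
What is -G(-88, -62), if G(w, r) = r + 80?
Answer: -18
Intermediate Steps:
G(w, r) = 80 + r
-G(-88, -62) = -(80 - 62) = -1*18 = -18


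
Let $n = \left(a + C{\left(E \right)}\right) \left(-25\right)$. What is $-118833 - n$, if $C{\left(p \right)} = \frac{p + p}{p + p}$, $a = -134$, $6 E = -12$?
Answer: $-122158$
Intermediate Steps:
$E = -2$ ($E = \frac{1}{6} \left(-12\right) = -2$)
$C{\left(p \right)} = 1$ ($C{\left(p \right)} = \frac{2 p}{2 p} = 2 p \frac{1}{2 p} = 1$)
$n = 3325$ ($n = \left(-134 + 1\right) \left(-25\right) = \left(-133\right) \left(-25\right) = 3325$)
$-118833 - n = -118833 - 3325 = -122158$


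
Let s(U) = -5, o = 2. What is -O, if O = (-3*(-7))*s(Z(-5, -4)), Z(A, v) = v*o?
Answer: 105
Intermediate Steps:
Z(A, v) = 2*v (Z(A, v) = v*2 = 2*v)
O = -105 (O = -3*(-7)*(-5) = 21*(-5) = -105)
-O = -1*(-105) = 105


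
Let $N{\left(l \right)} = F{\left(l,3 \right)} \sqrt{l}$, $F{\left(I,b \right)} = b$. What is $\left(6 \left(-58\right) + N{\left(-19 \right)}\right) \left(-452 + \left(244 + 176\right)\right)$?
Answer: $11136 - 96 i \sqrt{19} \approx 11136.0 - 418.45 i$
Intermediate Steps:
$N{\left(l \right)} = 3 \sqrt{l}$
$\left(6 \left(-58\right) + N{\left(-19 \right)}\right) \left(-452 + \left(244 + 176\right)\right) = \left(6 \left(-58\right) + 3 \sqrt{-19}\right) \left(-452 + \left(244 + 176\right)\right) = \left(-348 + 3 i \sqrt{19}\right) \left(-452 + 420\right) = \left(-348 + 3 i \sqrt{19}\right) \left(-32\right) = 11136 - 96 i \sqrt{19}$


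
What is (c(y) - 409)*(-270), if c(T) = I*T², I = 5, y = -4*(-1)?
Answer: 88830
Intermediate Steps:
y = 4
c(T) = 5*T²
(c(y) - 409)*(-270) = (5*4² - 409)*(-270) = (5*16 - 409)*(-270) = (80 - 409)*(-270) = -329*(-270) = 88830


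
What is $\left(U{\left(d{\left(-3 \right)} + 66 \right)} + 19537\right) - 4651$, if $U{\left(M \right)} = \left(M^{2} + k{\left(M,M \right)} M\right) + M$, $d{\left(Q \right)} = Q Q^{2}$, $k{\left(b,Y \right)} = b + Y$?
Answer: $19488$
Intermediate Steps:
$k{\left(b,Y \right)} = Y + b$
$d{\left(Q \right)} = Q^{3}$
$U{\left(M \right)} = M + 3 M^{2}$ ($U{\left(M \right)} = \left(M^{2} + \left(M + M\right) M\right) + M = \left(M^{2} + 2 M M\right) + M = \left(M^{2} + 2 M^{2}\right) + M = 3 M^{2} + M = M + 3 M^{2}$)
$\left(U{\left(d{\left(-3 \right)} + 66 \right)} + 19537\right) - 4651 = \left(\left(\left(-3\right)^{3} + 66\right) \left(1 + 3 \left(\left(-3\right)^{3} + 66\right)\right) + 19537\right) - 4651 = \left(\left(-27 + 66\right) \left(1 + 3 \left(-27 + 66\right)\right) + 19537\right) - 4651 = \left(39 \left(1 + 3 \cdot 39\right) + 19537\right) - 4651 = \left(39 \left(1 + 117\right) + 19537\right) - 4651 = \left(39 \cdot 118 + 19537\right) - 4651 = \left(4602 + 19537\right) - 4651 = 24139 - 4651 = 19488$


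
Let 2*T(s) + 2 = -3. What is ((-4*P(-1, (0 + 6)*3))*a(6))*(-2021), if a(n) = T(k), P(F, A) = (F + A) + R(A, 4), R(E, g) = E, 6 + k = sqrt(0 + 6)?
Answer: -707350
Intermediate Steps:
k = -6 + sqrt(6) (k = -6 + sqrt(0 + 6) = -6 + sqrt(6) ≈ -3.5505)
T(s) = -5/2 (T(s) = -1 + (1/2)*(-3) = -1 - 3/2 = -5/2)
P(F, A) = F + 2*A (P(F, A) = (F + A) + A = (A + F) + A = F + 2*A)
a(n) = -5/2
((-4*P(-1, (0 + 6)*3))*a(6))*(-2021) = (-4*(-1 + 2*((0 + 6)*3))*(-5/2))*(-2021) = (-4*(-1 + 2*(6*3))*(-5/2))*(-2021) = (-4*(-1 + 2*18)*(-5/2))*(-2021) = (-4*(-1 + 36)*(-5/2))*(-2021) = (-4*35*(-5/2))*(-2021) = -140*(-5/2)*(-2021) = 350*(-2021) = -707350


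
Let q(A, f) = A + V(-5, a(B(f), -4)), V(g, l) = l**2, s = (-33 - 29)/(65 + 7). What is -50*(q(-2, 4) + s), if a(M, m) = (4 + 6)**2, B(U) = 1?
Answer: -8997425/18 ≈ -4.9986e+5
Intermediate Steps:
a(M, m) = 100 (a(M, m) = 10**2 = 100)
s = -31/36 (s = -62/72 = -62*1/72 = -31/36 ≈ -0.86111)
q(A, f) = 10000 + A (q(A, f) = A + 100**2 = A + 10000 = 10000 + A)
-50*(q(-2, 4) + s) = -50*((10000 - 2) - 31/36) = -50*(9998 - 31/36) = -50*359897/36 = -8997425/18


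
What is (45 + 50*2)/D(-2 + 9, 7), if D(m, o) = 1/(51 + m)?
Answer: 8410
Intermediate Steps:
(45 + 50*2)/D(-2 + 9, 7) = (45 + 50*2)/(1/(51 + (-2 + 9))) = (45 + 100)/(1/(51 + 7)) = 145/(1/58) = 145*58 = 8410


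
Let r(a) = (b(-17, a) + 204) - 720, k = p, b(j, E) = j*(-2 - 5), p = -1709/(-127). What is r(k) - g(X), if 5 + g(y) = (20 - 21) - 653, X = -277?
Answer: 262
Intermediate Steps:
p = 1709/127 (p = -1709*(-1/127) = 1709/127 ≈ 13.457)
b(j, E) = -7*j (b(j, E) = j*(-7) = -7*j)
k = 1709/127 ≈ 13.457
r(a) = -397 (r(a) = (-7*(-17) + 204) - 720 = (119 + 204) - 720 = 323 - 720 = -397)
g(y) = -659 (g(y) = -5 + ((20 - 21) - 653) = -5 + (-1 - 653) = -5 - 654 = -659)
r(k) - g(X) = -397 - 1*(-659) = -397 + 659 = 262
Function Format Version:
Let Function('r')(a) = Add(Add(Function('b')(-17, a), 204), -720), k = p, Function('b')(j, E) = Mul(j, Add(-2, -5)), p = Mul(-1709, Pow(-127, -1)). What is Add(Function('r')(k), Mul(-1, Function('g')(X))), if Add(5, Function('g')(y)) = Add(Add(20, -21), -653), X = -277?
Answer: 262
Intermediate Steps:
p = Rational(1709, 127) (p = Mul(-1709, Rational(-1, 127)) = Rational(1709, 127) ≈ 13.457)
Function('b')(j, E) = Mul(-7, j) (Function('b')(j, E) = Mul(j, -7) = Mul(-7, j))
k = Rational(1709, 127) ≈ 13.457
Function('r')(a) = -397 (Function('r')(a) = Add(Add(Mul(-7, -17), 204), -720) = Add(Add(119, 204), -720) = Add(323, -720) = -397)
Function('g')(y) = -659 (Function('g')(y) = Add(-5, Add(Add(20, -21), -653)) = Add(-5, Add(-1, -653)) = Add(-5, -654) = -659)
Add(Function('r')(k), Mul(-1, Function('g')(X))) = Add(-397, Mul(-1, -659)) = Add(-397, 659) = 262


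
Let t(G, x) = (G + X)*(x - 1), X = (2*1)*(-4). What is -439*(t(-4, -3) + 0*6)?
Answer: -21072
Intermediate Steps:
X = -8 (X = 2*(-4) = -8)
t(G, x) = (-1 + x)*(-8 + G) (t(G, x) = (G - 8)*(x - 1) = (-8 + G)*(-1 + x) = (-1 + x)*(-8 + G))
-439*(t(-4, -3) + 0*6) = -439*((8 - 1*(-4) - 8*(-3) - 4*(-3)) + 0*6) = -439*((8 + 4 + 24 + 12) + 0) = -439*(48 + 0) = -439*48 = -21072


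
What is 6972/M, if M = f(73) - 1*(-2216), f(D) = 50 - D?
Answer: 2324/731 ≈ 3.1792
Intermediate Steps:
M = 2193 (M = (50 - 1*73) - 1*(-2216) = (50 - 73) + 2216 = -23 + 2216 = 2193)
6972/M = 6972/2193 = 6972*(1/2193) = 2324/731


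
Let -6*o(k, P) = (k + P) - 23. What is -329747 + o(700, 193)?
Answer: -329892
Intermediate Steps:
o(k, P) = 23/6 - P/6 - k/6 (o(k, P) = -((k + P) - 23)/6 = -((P + k) - 23)/6 = -(-23 + P + k)/6 = 23/6 - P/6 - k/6)
-329747 + o(700, 193) = -329747 + (23/6 - ⅙*193 - ⅙*700) = -329747 + (23/6 - 193/6 - 350/3) = -329747 - 145 = -329892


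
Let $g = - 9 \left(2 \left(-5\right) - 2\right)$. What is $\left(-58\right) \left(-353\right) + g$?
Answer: $20582$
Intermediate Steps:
$g = 108$ ($g = - 9 \left(-10 - 2\right) = \left(-9\right) \left(-12\right) = 108$)
$\left(-58\right) \left(-353\right) + g = \left(-58\right) \left(-353\right) + 108 = 20474 + 108 = 20582$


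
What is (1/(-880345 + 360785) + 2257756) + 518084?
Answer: 1442215430399/519560 ≈ 2.7758e+6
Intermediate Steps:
(1/(-880345 + 360785) + 2257756) + 518084 = (1/(-519560) + 2257756) + 518084 = (-1/519560 + 2257756) + 518084 = 1173039707359/519560 + 518084 = 1442215430399/519560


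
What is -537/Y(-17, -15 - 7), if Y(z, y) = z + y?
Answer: 179/13 ≈ 13.769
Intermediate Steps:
Y(z, y) = y + z
-537/Y(-17, -15 - 7) = -537/((-15 - 7) - 17) = -537/(-22 - 17) = -537/(-39) = -537*(-1/39) = 179/13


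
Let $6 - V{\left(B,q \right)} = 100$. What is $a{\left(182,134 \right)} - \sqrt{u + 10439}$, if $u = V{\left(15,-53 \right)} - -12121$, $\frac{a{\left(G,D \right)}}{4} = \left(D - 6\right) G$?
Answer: $93184 - \sqrt{22466} \approx 93034.0$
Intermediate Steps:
$V{\left(B,q \right)} = -94$ ($V{\left(B,q \right)} = 6 - 100 = -94$)
$a{\left(G,D \right)} = 4 G \left(-6 + D\right)$ ($a{\left(G,D \right)} = 4 \left(D - 6\right) G = 4 \left(-6 + D\right) G = 4 G \left(-6 + D\right)$)
$u = 12027$ ($u = -94 - -12121 = -94 + 12121 = 12027$)
$a{\left(182,134 \right)} - \sqrt{u + 10439} = 4 \cdot 182 \left(-6 + 134\right) - \sqrt{12027 + 10439} = 4 \cdot 182 \cdot 128 - \sqrt{22466} = 93184 - \sqrt{22466}$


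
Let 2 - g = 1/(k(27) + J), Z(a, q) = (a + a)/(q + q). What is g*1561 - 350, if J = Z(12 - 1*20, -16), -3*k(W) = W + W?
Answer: 14306/5 ≈ 2861.2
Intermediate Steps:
k(W) = -2*W/3 (k(W) = -(W + W)/3 = -2*W/3)
Z(a, q) = a/q (Z(a, q) = (2*a)/((2*q)) = (2*a)*(1/(2*q)) = a/q)
J = ½ (J = (12 - 1*20)/(-16) = (12 - 20)*(-1/16) = -8*(-1/16) = ½ ≈ 0.50000)
g = 72/35 (g = 2 - 1/(-⅔*27 + ½) = 2 - 1/(-18 + ½) = 2 - 1/(-35/2) = 2 - 1*(-2/35) = 2 + 2/35 = 72/35 ≈ 2.0571)
g*1561 - 350 = (72/35)*1561 - 350 = 16056/5 - 350 = 14306/5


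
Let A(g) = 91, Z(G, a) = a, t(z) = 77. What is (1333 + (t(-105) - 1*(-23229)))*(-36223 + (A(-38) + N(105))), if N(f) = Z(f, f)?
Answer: -887669253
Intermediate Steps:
N(f) = f
(1333 + (t(-105) - 1*(-23229)))*(-36223 + (A(-38) + N(105))) = (1333 + (77 - 1*(-23229)))*(-36223 + (91 + 105)) = (1333 + (77 + 23229))*(-36223 + 196) = (1333 + 23306)*(-36027) = 24639*(-36027) = -887669253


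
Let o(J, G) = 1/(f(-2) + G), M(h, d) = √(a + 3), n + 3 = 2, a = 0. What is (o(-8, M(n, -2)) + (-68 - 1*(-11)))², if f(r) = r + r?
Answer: 555028/169 + 1490*√3/169 ≈ 3299.5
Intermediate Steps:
n = -1 (n = -3 + 2 = -1)
M(h, d) = √3 (M(h, d) = √(0 + 3) = √3)
f(r) = 2*r
o(J, G) = 1/(-4 + G) (o(J, G) = 1/(2*(-2) + G) = 1/(-4 + G))
(o(-8, M(n, -2)) + (-68 - 1*(-11)))² = (1/(-4 + √3) + (-68 - 1*(-11)))² = (1/(-4 + √3) + (-68 + 11))² = (1/(-4 + √3) - 57)² = (-57 + 1/(-4 + √3))²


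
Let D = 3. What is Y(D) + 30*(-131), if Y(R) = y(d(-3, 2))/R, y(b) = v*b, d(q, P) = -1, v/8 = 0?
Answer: -3930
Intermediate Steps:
v = 0 (v = 8*0 = 0)
y(b) = 0 (y(b) = 0*b = 0)
Y(R) = 0 (Y(R) = 0/R = 0)
Y(D) + 30*(-131) = 0 + 30*(-131) = 0 - 3930 = -3930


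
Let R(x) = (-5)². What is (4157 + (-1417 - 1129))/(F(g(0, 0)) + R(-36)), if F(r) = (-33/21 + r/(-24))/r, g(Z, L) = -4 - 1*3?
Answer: 1894536/29615 ≈ 63.972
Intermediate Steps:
R(x) = 25
g(Z, L) = -7 (g(Z, L) = -4 - 3 = -7)
F(r) = (-11/7 - r/24)/r (F(r) = (-33*1/21 + r*(-1/24))/r = (-11/7 - r/24)/r)
(4157 + (-1417 - 1129))/(F(g(0, 0)) + R(-36)) = (4157 + (-1417 - 1129))/((1/168)*(-264 - 7*(-7))/(-7) + 25) = (4157 - 2546)/((1/168)*(-⅐)*(-264 + 49) + 25) = 1611/((1/168)*(-⅐)*(-215) + 25) = 1611/(215/1176 + 25) = 1611/(29615/1176) = 1611*(1176/29615) = 1894536/29615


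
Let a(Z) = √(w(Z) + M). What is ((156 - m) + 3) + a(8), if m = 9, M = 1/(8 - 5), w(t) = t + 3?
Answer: 150 + √102/3 ≈ 153.37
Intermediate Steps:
w(t) = 3 + t
M = ⅓ (M = 1/3 = ⅓ ≈ 0.33333)
a(Z) = √(10/3 + Z) (a(Z) = √((3 + Z) + ⅓) = √(10/3 + Z))
((156 - m) + 3) + a(8) = ((156 - 1*9) + 3) + √(30 + 9*8)/3 = ((156 - 9) + 3) + √(30 + 72)/3 = (147 + 3) + √102/3 = 150 + √102/3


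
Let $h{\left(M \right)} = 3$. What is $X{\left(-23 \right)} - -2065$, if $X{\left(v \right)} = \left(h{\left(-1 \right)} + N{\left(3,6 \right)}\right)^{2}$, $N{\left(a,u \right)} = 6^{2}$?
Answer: $3586$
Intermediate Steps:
$N{\left(a,u \right)} = 36$
$X{\left(v \right)} = 1521$ ($X{\left(v \right)} = \left(3 + 36\right)^{2} = 39^{2} = 1521$)
$X{\left(-23 \right)} - -2065 = 1521 - -2065 = 1521 + 2065 = 3586$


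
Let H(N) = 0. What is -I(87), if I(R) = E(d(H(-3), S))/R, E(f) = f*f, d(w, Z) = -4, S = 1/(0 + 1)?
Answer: -16/87 ≈ -0.18391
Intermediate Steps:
S = 1 (S = 1/1 = 1)
E(f) = f²
I(R) = 16/R (I(R) = (-4)²/R = 16/R)
-I(87) = -16/87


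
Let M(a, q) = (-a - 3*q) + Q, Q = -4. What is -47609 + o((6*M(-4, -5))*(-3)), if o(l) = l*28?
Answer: -55169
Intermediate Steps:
M(a, q) = -4 - a - 3*q (M(a, q) = (-a - 3*q) - 4 = -4 - a - 3*q)
o(l) = 28*l
-47609 + o((6*M(-4, -5))*(-3)) = -47609 + 28*((6*(-4 - 1*(-4) - 3*(-5)))*(-3)) = -47609 + 28*((6*(-4 + 4 + 15))*(-3)) = -47609 + 28*((6*15)*(-3)) = -47609 + 28*(90*(-3)) = -47609 + 28*(-270) = -47609 - 7560 = -55169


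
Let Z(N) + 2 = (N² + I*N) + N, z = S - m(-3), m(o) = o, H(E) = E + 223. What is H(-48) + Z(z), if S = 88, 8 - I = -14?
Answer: 10547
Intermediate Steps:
I = 22 (I = 8 - 1*(-14) = 8 + 14 = 22)
H(E) = 223 + E
z = 91 (z = 88 - 1*(-3) = 88 + 3 = 91)
Z(N) = -2 + N² + 23*N (Z(N) = -2 + ((N² + 22*N) + N) = -2 + (N² + 23*N) = -2 + N² + 23*N)
H(-48) + Z(z) = (223 - 48) + (-2 + 91² + 23*91) = 175 + (-2 + 8281 + 2093) = 175 + 10372 = 10547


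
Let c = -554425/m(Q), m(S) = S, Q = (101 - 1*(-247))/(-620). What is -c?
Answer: -85935875/87 ≈ -9.8777e+5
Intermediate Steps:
Q = -87/155 (Q = (101 + 247)*(-1/620) = 348*(-1/620) = -87/155 ≈ -0.56129)
c = 85935875/87 (c = -554425/(-87/155) = -554425*(-155/87) = 85935875/87 ≈ 9.8777e+5)
-c = -1*85935875/87 = -85935875/87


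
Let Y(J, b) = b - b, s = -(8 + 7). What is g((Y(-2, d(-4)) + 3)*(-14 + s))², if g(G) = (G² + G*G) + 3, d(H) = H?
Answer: 229249881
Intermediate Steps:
s = -15 (s = -1*15 = -15)
Y(J, b) = 0
g(G) = 3 + 2*G² (g(G) = (G² + G²) + 3 = 2*G² + 3 = 3 + 2*G²)
g((Y(-2, d(-4)) + 3)*(-14 + s))² = (3 + 2*((0 + 3)*(-14 - 15))²)² = (3 + 2*(3*(-29))²)² = (3 + 2*(-87)²)² = (3 + 2*7569)² = (3 + 15138)² = 15141² = 229249881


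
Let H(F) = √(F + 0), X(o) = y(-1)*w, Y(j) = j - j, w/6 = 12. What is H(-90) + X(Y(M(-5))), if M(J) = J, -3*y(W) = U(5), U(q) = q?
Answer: -120 + 3*I*√10 ≈ -120.0 + 9.4868*I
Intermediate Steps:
y(W) = -5/3 (y(W) = -⅓*5 = -5/3)
w = 72 (w = 6*12 = 72)
Y(j) = 0
X(o) = -120 (X(o) = -5/3*72 = -120)
H(F) = √F
H(-90) + X(Y(M(-5))) = √(-90) - 120 = 3*I*√10 - 120 = -120 + 3*I*√10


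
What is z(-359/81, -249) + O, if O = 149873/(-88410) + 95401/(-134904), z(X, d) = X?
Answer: -52401794647/7667268840 ≈ -6.8345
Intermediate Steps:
O = -227403727/94657640 (O = 149873*(-1/88410) + 95401*(-1/134904) = -149873/88410 - 95401/134904 = -227403727/94657640 ≈ -2.4024)
z(-359/81, -249) + O = -359/81 - 227403727/94657640 = -52401794647/7667268840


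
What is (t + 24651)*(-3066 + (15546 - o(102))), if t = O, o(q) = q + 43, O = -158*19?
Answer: 267040415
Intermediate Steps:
O = -3002
o(q) = 43 + q
t = -3002
(t + 24651)*(-3066 + (15546 - o(102))) = (-3002 + 24651)*(-3066 + (15546 - (43 + 102))) = 21649*(-3066 + (15546 - 1*145)) = 21649*(-3066 + (15546 - 145)) = 21649*(-3066 + 15401) = 21649*12335 = 267040415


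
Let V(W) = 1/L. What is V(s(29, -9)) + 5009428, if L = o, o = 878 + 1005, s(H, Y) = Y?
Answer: 9432752925/1883 ≈ 5.0094e+6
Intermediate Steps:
o = 1883
L = 1883
V(W) = 1/1883
V(s(29, -9)) + 5009428 = 1/1883 + 5009428 = 9432752925/1883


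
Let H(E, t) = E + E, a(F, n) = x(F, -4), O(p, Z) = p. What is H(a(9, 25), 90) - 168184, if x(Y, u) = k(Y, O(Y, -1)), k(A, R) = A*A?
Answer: -168022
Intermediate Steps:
k(A, R) = A²
x(Y, u) = Y²
a(F, n) = F²
H(E, t) = 2*E
H(a(9, 25), 90) - 168184 = 2*9² - 168184 = 2*81 - 168184 = 162 - 168184 = -168022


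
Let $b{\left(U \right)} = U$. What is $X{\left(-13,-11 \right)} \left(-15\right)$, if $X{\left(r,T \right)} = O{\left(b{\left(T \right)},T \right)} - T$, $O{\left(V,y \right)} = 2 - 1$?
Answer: $-180$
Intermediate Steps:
$O{\left(V,y \right)} = 1$ ($O{\left(V,y \right)} = 2 - 1 = 1$)
$X{\left(r,T \right)} = 1 - T$
$X{\left(-13,-11 \right)} \left(-15\right) = \left(1 - -11\right) \left(-15\right) = \left(1 + 11\right) \left(-15\right) = 12 \left(-15\right) = -180$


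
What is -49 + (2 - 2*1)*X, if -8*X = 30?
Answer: -49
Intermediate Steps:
X = -15/4 (X = -⅛*30 = -15/4 ≈ -3.7500)
-49 + (2 - 2*1)*X = -49 + (2 - 2*1)*(-15/4) = -49 + (2 - 2)*(-15/4) = -49 + 0*(-15/4) = -49 + 0 = -49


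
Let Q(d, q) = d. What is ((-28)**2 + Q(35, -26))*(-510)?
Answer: -417690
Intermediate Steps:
((-28)**2 + Q(35, -26))*(-510) = ((-28)**2 + 35)*(-510) = (784 + 35)*(-510) = 819*(-510) = -417690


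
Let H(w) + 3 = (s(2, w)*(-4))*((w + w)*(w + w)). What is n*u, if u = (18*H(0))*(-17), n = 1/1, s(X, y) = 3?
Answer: 918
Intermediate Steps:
n = 1
H(w) = -3 - 48*w² (H(w) = -3 + (3*(-4))*((w + w)*(w + w)) = -3 - 12*2*w*2*w = -3 - 48*w²)
u = 918 (u = (18*(-3 - 48*0²))*(-17) = (18*(-3 - 48*0))*(-17) = (18*(-3 + 0))*(-17) = (18*(-3))*(-17) = -54*(-17) = 918)
n*u = 1*918 = 918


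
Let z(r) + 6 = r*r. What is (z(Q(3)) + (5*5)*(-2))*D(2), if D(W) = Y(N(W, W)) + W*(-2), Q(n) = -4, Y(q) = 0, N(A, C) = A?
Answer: 160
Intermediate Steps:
z(r) = -6 + r**2 (z(r) = -6 + r*r = -6 + r**2)
D(W) = -2*W (D(W) = 0 + W*(-2) = 0 - 2*W = -2*W)
(z(Q(3)) + (5*5)*(-2))*D(2) = ((-6 + (-4)**2) + (5*5)*(-2))*(-2*2) = ((-6 + 16) + 25*(-2))*(-4) = (10 - 50)*(-4) = -40*(-4) = 160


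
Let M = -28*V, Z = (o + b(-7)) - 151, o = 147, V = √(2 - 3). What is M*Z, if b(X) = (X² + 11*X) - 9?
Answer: 1148*I ≈ 1148.0*I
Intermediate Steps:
V = I (V = √(-1) = I ≈ 1.0*I)
b(X) = -9 + X² + 11*X
Z = -41 (Z = (147 + (-9 + (-7)² + 11*(-7))) - 151 = (147 + (-9 + 49 - 77)) - 151 = (147 - 37) - 151 = 110 - 151 = -41)
M = -28*I ≈ -28.0*I
M*Z = -28*I*(-41) = 1148*I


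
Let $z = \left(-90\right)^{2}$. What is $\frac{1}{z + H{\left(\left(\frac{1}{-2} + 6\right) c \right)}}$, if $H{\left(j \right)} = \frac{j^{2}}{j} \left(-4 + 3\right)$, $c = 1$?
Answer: $\frac{2}{16189} \approx 0.00012354$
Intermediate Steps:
$z = 8100$
$H{\left(j \right)} = - j$ ($H{\left(j \right)} = j \left(-1\right) = - j$)
$\frac{1}{z + H{\left(\left(\frac{1}{-2} + 6\right) c \right)}} = \frac{1}{8100 - \left(\frac{1}{-2} + 6\right) 1} = \frac{1}{8100 - \left(- \frac{1}{2} + 6\right) 1} = \frac{1}{8100 - \frac{11}{2} \cdot 1} = \frac{1}{8100 - \frac{11}{2}} = \frac{1}{\frac{16189}{2}} = \frac{2}{16189}$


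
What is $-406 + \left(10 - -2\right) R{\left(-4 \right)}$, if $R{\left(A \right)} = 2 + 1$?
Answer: $-370$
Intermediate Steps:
$R{\left(A \right)} = 3$
$-406 + \left(10 - -2\right) R{\left(-4 \right)} = -406 + \left(10 - -2\right) 3 = -406 + \left(10 + \left(-1 + 3\right)\right) 3 = -406 + \left(10 + 2\right) 3 = -406 + 12 \cdot 3 = -406 + 36 = -370$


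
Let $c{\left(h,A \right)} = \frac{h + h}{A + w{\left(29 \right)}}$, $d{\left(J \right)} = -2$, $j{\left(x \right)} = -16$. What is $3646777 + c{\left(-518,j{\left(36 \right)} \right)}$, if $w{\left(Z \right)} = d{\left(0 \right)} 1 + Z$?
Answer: $\frac{40113511}{11} \approx 3.6467 \cdot 10^{6}$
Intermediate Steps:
$w{\left(Z \right)} = -2 + Z$ ($w{\left(Z \right)} = \left(-2\right) 1 + Z = -2 + Z$)
$c{\left(h,A \right)} = \frac{2 h}{27 + A}$ ($c{\left(h,A \right)} = \frac{h + h}{A + \left(-2 + 29\right)} = \frac{2 h}{A + 27} = \frac{2 h}{27 + A}$)
$3646777 + c{\left(-518,j{\left(36 \right)} \right)} = 3646777 + 2 \left(-518\right) \frac{1}{27 - 16} = 3646777 + 2 \left(-518\right) \frac{1}{11} = 3646777 - \frac{1036}{11} = \frac{40113511}{11}$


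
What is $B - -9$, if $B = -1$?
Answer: $8$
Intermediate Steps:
$B - -9 = -1 - -9 = -1 + 9 = 8$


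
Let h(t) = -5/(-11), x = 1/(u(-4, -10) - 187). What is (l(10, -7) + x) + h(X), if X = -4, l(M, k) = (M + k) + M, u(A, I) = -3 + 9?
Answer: 26777/1991 ≈ 13.449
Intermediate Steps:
u(A, I) = 6
l(M, k) = k + 2*M
x = -1/181 (x = 1/(6 - 187) = 1/(-181) = -1/181 ≈ -0.0055249)
h(t) = 5/11 (h(t) = -5*(-1/11) = 5/11)
(l(10, -7) + x) + h(X) = ((-7 + 2*10) - 1/181) + 5/11 = ((-7 + 20) - 1/181) + 5/11 = (13 - 1/181) + 5/11 = 2352/181 + 5/11 = 26777/1991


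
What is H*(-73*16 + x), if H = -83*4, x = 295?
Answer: 289836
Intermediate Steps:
H = -332
H*(-73*16 + x) = -332*(-73*16 + 295) = -332*(-1168 + 295) = -332*(-873) = 289836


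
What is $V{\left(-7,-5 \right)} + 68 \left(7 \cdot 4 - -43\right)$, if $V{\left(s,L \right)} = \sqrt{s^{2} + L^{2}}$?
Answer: $4828 + \sqrt{74} \approx 4836.6$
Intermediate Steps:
$V{\left(s,L \right)} = \sqrt{L^{2} + s^{2}}$
$V{\left(-7,-5 \right)} + 68 \left(7 \cdot 4 - -43\right) = \sqrt{\left(-5\right)^{2} + \left(-7\right)^{2}} + 68 \left(7 \cdot 4 - -43\right) = \sqrt{25 + 49} + 68 \left(28 + 43\right) = \sqrt{74} + 68 \cdot 71 = \sqrt{74} + 4828 = 4828 + \sqrt{74}$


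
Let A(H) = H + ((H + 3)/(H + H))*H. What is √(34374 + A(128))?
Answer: √138270/2 ≈ 185.92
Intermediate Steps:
A(H) = 3/2 + 3*H/2 (A(H) = H + ((3 + H)/((2*H)))*H = H + ((3 + H)*(1/(2*H)))*H = H + ((3 + H)/(2*H))*H = H + (3/2 + H/2) = 3/2 + 3*H/2)
√(34374 + A(128)) = √(34374 + (3/2 + (3/2)*128)) = √(34374 + (3/2 + 192)) = √(34374 + 387/2) = √(69135/2) = √138270/2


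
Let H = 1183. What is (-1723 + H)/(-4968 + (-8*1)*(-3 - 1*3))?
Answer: 9/82 ≈ 0.10976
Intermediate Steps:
(-1723 + H)/(-4968 + (-8*1)*(-3 - 1*3)) = (-1723 + 1183)/(-4968 + (-8*1)*(-3 - 1*3)) = -540/(-4968 - 8*(-3 - 3)) = -540/(-4968 - 8*(-6)) = -540/(-4968 + 48) = -540/(-4920) = -540*(-1/4920) = 9/82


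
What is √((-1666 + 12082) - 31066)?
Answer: 5*I*√826 ≈ 143.7*I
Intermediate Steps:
√((-1666 + 12082) - 31066) = √(10416 - 31066) = √(-20650) = 5*I*√826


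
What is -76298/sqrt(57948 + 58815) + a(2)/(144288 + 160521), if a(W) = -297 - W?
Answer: -299/304809 - 76298*sqrt(116763)/116763 ≈ -223.29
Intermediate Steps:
-76298/sqrt(57948 + 58815) + a(2)/(144288 + 160521) = -76298/sqrt(57948 + 58815) + (-297 - 1*2)/(144288 + 160521) = -76298*sqrt(116763)/116763 + (-297 - 2)/304809 = -76298*sqrt(116763)/116763 - 299*1/304809 = -76298*sqrt(116763)/116763 - 299/304809 = -299/304809 - 76298*sqrt(116763)/116763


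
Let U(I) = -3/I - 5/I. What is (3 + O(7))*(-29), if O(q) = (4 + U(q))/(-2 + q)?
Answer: -725/7 ≈ -103.57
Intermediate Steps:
U(I) = -8/I
O(q) = (4 - 8/q)/(-2 + q)
(3 + O(7))*(-29) = (3 + 4/7)*(-29) = (25/7)*(-29) = -725/7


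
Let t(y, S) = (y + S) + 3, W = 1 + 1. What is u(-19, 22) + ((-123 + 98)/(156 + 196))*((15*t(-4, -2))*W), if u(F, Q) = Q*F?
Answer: -72443/176 ≈ -411.61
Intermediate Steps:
W = 2
u(F, Q) = F*Q
t(y, S) = 3 + S + y (t(y, S) = (S + y) + 3 = 3 + S + y)
u(-19, 22) + ((-123 + 98)/(156 + 196))*((15*t(-4, -2))*W) = -19*22 + ((-123 + 98)/(156 + 196))*((15*(3 - 2 - 4))*2) = -418 + (-25/352)*((15*(-3))*2) = -418 + (-25*1/352)*(-45*2) = -418 - 25/352*(-90) = -418 + 1125/176 = -72443/176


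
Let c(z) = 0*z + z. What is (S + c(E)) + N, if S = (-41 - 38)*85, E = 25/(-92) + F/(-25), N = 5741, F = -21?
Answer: -2238893/2300 ≈ -973.43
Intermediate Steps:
E = 1307/2300 (E = 25/(-92) - 21/(-25) = 25*(-1/92) - 21*(-1/25) = -25/92 + 21/25 = 1307/2300 ≈ 0.56826)
S = -6715 (S = -79*85 = -6715)
c(z) = z (c(z) = 0 + z = z)
(S + c(E)) + N = (-6715 + 1307/2300) + 5741 = -15443193/2300 + 5741 = -2238893/2300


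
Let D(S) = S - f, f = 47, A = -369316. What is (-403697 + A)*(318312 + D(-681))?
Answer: -245496560592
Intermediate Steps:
D(S) = -47 + S (D(S) = S - 1*47 = S - 47 = -47 + S)
(-403697 + A)*(318312 + D(-681)) = (-403697 - 369316)*(318312 + (-47 - 681)) = -773013*(318312 - 728) = -773013*317584 = -245496560592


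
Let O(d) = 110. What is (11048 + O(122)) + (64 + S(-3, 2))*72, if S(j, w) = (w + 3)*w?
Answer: 16486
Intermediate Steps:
S(j, w) = w*(3 + w) (S(j, w) = (3 + w)*w = w*(3 + w))
(11048 + O(122)) + (64 + S(-3, 2))*72 = (11048 + 110) + (64 + 2*(3 + 2))*72 = 11158 + (64 + 2*5)*72 = 11158 + (64 + 10)*72 = 11158 + 74*72 = 11158 + 5328 = 16486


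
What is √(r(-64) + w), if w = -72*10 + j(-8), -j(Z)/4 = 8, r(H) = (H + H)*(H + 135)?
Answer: 4*I*√615 ≈ 99.197*I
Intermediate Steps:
r(H) = 2*H*(135 + H) (r(H) = (2*H)*(135 + H) = 2*H*(135 + H))
j(Z) = -32 (j(Z) = -4*8 = -32)
w = -752 (w = -72*10 - 32 = -720 - 32 = -752)
√(r(-64) + w) = √(2*(-64)*(135 - 64) - 752) = √(2*(-64)*71 - 752) = √(-9088 - 752) = √(-9840) = 4*I*√615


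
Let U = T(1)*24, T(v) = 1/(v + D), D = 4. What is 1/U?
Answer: 5/24 ≈ 0.20833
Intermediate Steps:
T(v) = 1/(4 + v) (T(v) = 1/(v + 4) = 1/(4 + v))
U = 24/5 (U = 24/(4 + 1) = 24/5 ≈ 4.8000)
1/U = 1/(24/5) = 5/24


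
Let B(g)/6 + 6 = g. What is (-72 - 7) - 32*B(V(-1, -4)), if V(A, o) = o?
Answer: 1841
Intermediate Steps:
B(g) = -36 + 6*g
(-72 - 7) - 32*B(V(-1, -4)) = (-72 - 7) - 32*(-36 + 6*(-4)) = -79 - 32*(-36 - 24) = -79 - 32*(-60) = -79 + 1920 = 1841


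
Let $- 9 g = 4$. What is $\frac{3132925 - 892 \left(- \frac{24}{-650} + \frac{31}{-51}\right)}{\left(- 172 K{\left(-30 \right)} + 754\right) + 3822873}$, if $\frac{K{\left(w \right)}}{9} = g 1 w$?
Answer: $\frac{51936672871}{63034509525} \approx 0.82394$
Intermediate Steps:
$g = - \frac{4}{9}$ ($g = \left(- \frac{1}{9}\right) 4 = - \frac{4}{9} \approx -0.44444$)
$K{\left(w \right)} = - 4 w$ ($K{\left(w \right)} = 9 \left(- \frac{4}{9}\right) 1 w = 9 \left(- \frac{4 w}{9}\right) = - 4 w$)
$\frac{3132925 - 892 \left(- \frac{24}{-650} + \frac{31}{-51}\right)}{\left(- 172 K{\left(-30 \right)} + 754\right) + 3822873} = \frac{3132925 - 892 \left(- \frac{24}{-650} + \frac{31}{-51}\right)}{\left(- 172 \left(\left(-4\right) \left(-30\right)\right) + 754\right) + 3822873} = \frac{3132925 - 892 \left(\left(-24\right) \left(- \frac{1}{650}\right) + 31 \left(- \frac{1}{51}\right)\right)}{\left(\left(-172\right) 120 + 754\right) + 3822873} = \frac{3132925 - 892 \left(\frac{12}{325} - \frac{31}{51}\right)}{\left(-20640 + 754\right) + 3822873} = \frac{3132925 - - \frac{8440996}{16575}}{-19886 + 3822873} = \frac{3132925 + \frac{8440996}{16575}}{3802987} = \frac{51936672871}{16575} \cdot \frac{1}{3802987} = \frac{51936672871}{63034509525}$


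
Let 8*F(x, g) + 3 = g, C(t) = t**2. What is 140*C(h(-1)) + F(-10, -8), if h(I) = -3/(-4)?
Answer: 619/8 ≈ 77.375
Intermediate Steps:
h(I) = 3/4 (h(I) = -3*(-1/4) = 3/4)
F(x, g) = -3/8 + g/8
140*C(h(-1)) + F(-10, -8) = 140*(3/4)**2 + (-3/8 + (1/8)*(-8)) = 140*(9/16) + (-3/8 - 1) = 315/4 - 11/8 = 619/8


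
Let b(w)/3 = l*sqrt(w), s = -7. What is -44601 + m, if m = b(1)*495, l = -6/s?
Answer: -303297/7 ≈ -43328.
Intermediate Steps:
l = 6/7 (l = -6/(-7) = -6*(-1/7) = 6/7 ≈ 0.85714)
b(w) = 18*sqrt(w)/7 (b(w) = 3*(6*sqrt(w)/7) = 18*sqrt(w)/7)
m = 8910/7 (m = (18*sqrt(1)/7)*495 = ((18/7)*1)*495 = (18/7)*495 = 8910/7 ≈ 1272.9)
-44601 + m = -44601 + 8910/7 = -303297/7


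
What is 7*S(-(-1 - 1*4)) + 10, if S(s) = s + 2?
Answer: 59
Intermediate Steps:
S(s) = 2 + s
7*S(-(-1 - 1*4)) + 10 = 7*(2 - (-1 - 1*4)) + 10 = 7*(2 - (-1 - 4)) + 10 = 7*(2 - 1*(-5)) + 10 = 7*(2 + 5) + 10 = 7*7 + 10 = 49 + 10 = 59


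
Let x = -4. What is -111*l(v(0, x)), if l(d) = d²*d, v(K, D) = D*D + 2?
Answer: -647352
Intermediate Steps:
v(K, D) = 2 + D² (v(K, D) = D² + 2 = 2 + D²)
l(d) = d³
-111*l(v(0, x)) = -111*(2 + (-4)²)³ = -111*(2 + 16)³ = -111*18³ = -111*5832 = -647352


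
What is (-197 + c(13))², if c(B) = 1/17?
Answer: 11209104/289 ≈ 38786.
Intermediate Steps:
c(B) = 1/17
(-197 + c(13))² = (-197 + 1/17)² = (-3348/17)² = 11209104/289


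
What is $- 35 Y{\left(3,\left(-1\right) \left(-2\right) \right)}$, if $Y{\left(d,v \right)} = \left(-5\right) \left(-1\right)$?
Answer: $-175$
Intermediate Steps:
$Y{\left(d,v \right)} = 5$
$- 35 Y{\left(3,\left(-1\right) \left(-2\right) \right)} = \left(-35\right) 5 = -175$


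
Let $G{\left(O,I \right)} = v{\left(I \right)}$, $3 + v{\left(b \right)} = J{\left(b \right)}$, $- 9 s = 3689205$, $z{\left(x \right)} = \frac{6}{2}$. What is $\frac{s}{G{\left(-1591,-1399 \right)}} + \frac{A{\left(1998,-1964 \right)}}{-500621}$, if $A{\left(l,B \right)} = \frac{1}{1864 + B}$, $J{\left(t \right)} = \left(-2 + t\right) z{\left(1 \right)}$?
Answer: $\frac{30781558278059}{315841788900} \approx 97.459$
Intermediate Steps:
$z{\left(x \right)} = 3$ ($z{\left(x \right)} = 6 \cdot \frac{1}{2} = 3$)
$s = - \frac{1229735}{3}$ ($s = \left(- \frac{1}{9}\right) 3689205 = - \frac{1229735}{3} \approx -4.0991 \cdot 10^{5}$)
$J{\left(t \right)} = -6 + 3 t$ ($J{\left(t \right)} = \left(-2 + t\right) 3 = -6 + 3 t$)
$v{\left(b \right)} = -9 + 3 b$ ($v{\left(b \right)} = -3 + \left(-6 + 3 b\right) = -9 + 3 b$)
$G{\left(O,I \right)} = -9 + 3 I$
$\frac{s}{G{\left(-1591,-1399 \right)}} + \frac{A{\left(1998,-1964 \right)}}{-500621} = - \frac{1229735}{3 \left(-9 + 3 \left(-1399\right)\right)} + \frac{1}{\left(1864 - 1964\right) \left(-500621\right)} = - \frac{1229735}{3 \left(-9 - 4197\right)} + \frac{1}{-100} \left(- \frac{1}{500621}\right) = - \frac{1229735}{3 \left(-4206\right)} - - \frac{1}{50062100} = \left(- \frac{1229735}{3}\right) \left(- \frac{1}{4206}\right) + \frac{1}{50062100} = \frac{1229735}{12618} + \frac{1}{50062100} = \frac{30781558278059}{315841788900}$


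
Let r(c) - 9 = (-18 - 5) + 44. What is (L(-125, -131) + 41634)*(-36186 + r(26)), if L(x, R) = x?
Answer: -1500799404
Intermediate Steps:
r(c) = 30 (r(c) = 9 + ((-18 - 5) + 44) = 9 + (-23 + 44) = 9 + 21 = 30)
(L(-125, -131) + 41634)*(-36186 + r(26)) = (-125 + 41634)*(-36186 + 30) = 41509*(-36156) = -1500799404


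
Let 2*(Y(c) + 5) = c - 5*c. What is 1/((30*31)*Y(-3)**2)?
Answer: 1/930 ≈ 0.0010753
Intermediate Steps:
Y(c) = -5 - 2*c (Y(c) = -5 + (c - 5*c)/2 = -5 + (-4*c)/2 = -5 - 2*c)
1/((30*31)*Y(-3)**2) = 1/((30*31)*(-5 - 2*(-3))**2) = 1/(930*(-5 + 6)**2) = 1/(930*1**2) = 1/(930*1) = 1/930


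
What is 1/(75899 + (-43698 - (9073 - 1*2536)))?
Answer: 1/25664 ≈ 3.8965e-5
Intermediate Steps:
1/(75899 + (-43698 - (9073 - 1*2536))) = 1/(75899 + (-43698 - (9073 - 2536))) = 1/(75899 + (-43698 - 1*6537)) = 1/(75899 + (-43698 - 6537)) = 1/(75899 - 50235) = 1/25664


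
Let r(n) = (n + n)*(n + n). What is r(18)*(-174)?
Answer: -225504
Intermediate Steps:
r(n) = 4*n² (r(n) = (2*n)*(2*n) = 4*n²)
r(18)*(-174) = (4*18²)*(-174) = (4*324)*(-174) = 1296*(-174) = -225504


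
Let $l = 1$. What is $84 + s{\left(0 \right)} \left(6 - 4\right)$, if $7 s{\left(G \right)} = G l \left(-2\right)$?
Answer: $84$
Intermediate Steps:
$s{\left(G \right)} = - \frac{2 G}{7}$ ($s{\left(G \right)} = \frac{G 1 \left(-2\right)}{7} = \frac{G \left(-2\right)}{7} = \frac{\left(-2\right) G}{7} = - \frac{2 G}{7}$)
$84 + s{\left(0 \right)} \left(6 - 4\right) = 84 + \left(- \frac{2}{7}\right) 0 \left(6 - 4\right) = 84 + 0 \cdot 2 = 84 + 0 = 84$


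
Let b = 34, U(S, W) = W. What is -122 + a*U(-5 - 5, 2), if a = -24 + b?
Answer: -102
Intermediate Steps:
a = 10 (a = -24 + 34 = 10)
-122 + a*U(-5 - 5, 2) = -122 + 10*2 = -122 + 20 = -102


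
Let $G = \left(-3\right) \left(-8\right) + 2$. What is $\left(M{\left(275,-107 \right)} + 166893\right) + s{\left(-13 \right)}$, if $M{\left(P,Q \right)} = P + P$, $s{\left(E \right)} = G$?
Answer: $167469$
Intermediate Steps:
$G = 26$ ($G = 24 + 2 = 26$)
$s{\left(E \right)} = 26$
$M{\left(P,Q \right)} = 2 P$
$\left(M{\left(275,-107 \right)} + 166893\right) + s{\left(-13 \right)} = \left(2 \cdot 275 + 166893\right) + 26 = \left(550 + 166893\right) + 26 = 167443 + 26 = 167469$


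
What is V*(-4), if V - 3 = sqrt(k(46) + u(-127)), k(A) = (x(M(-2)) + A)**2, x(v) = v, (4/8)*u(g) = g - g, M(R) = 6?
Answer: -220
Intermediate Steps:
u(g) = 0 (u(g) = 2*(g - g) = 2*0 = 0)
k(A) = (6 + A)**2
V = 55 (V = 3 + sqrt((6 + 46)**2 + 0) = 3 + sqrt(52**2 + 0) = 3 + sqrt(2704 + 0) = 3 + sqrt(2704) = 3 + 52 = 55)
V*(-4) = 55*(-4) = -220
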